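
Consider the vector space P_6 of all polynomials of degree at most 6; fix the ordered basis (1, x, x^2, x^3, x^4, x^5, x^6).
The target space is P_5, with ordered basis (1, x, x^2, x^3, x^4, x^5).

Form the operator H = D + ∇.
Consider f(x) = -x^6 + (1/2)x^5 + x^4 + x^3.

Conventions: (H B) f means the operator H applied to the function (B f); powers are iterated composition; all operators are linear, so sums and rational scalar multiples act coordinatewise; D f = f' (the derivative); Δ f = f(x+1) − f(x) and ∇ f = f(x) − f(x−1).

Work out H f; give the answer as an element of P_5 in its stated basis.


the result is g(x) = -12x^5 + 20x^4 - 17x^3 + 20x^2 - (15/2)x + 3/2

D f = -6x^5 + (5/2)x^4 + 4x^3 + 3x^2
∇ f = -6x^5 + (35/2)x^4 - 21x^3 + 17x^2 - (15/2)x + 3/2
(D + ∇) f = -12x^5 + 20x^4 - 17x^3 + 20x^2 - (15/2)x + 3/2


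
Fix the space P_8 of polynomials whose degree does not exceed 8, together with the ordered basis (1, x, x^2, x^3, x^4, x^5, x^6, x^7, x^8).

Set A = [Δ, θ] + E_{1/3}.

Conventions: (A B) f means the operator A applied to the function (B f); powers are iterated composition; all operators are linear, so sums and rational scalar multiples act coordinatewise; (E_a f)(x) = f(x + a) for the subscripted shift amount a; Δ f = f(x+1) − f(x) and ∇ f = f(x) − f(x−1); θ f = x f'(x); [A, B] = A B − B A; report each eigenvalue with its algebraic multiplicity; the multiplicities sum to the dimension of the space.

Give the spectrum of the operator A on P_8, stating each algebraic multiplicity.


λ = 1 (multiplicity 9)

image of 1: 1
image of x: x + 4/3
image of x^2: x^2 + (8/3)x + 19/9
image of x^3: x^3 + 4x^2 + (19/3)x + 82/27
image of x^4: x^4 + (16/3)x^3 + (38/3)x^2 + (328/27)x + 325/81
image of x^5: x^5 + (20/3)x^4 + (190/9)x^3 + (820/27)x^2 + (1625/81)x + 1216/243
image of x^6: x^6 + 8x^5 + (95/3)x^4 + (1640/27)x^3 + (1625/27)x^2 + (2432/81)x + 4375/729
image of x^7: x^7 + (28/3)x^6 + (133/3)x^5 + (2870/27)x^4 + (11375/81)x^3 + (8512/81)x^2 + (30625/729)x + 15310/2187
image of x^8: x^8 + (32/3)x^7 + (532/9)x^6 + (4592/27)x^5 + (22750/81)x^4 + (68096/243)x^3 + (122500/729)x^2 + (122480/2187)x + 52489/6561
the matrix is upper triangular; its diagonal is (1, 1, 1, 1, 1, 1, 1, 1, 1)
for a triangular matrix the eigenvalues are the diagonal entries, with algebraic multiplicity their repetition count


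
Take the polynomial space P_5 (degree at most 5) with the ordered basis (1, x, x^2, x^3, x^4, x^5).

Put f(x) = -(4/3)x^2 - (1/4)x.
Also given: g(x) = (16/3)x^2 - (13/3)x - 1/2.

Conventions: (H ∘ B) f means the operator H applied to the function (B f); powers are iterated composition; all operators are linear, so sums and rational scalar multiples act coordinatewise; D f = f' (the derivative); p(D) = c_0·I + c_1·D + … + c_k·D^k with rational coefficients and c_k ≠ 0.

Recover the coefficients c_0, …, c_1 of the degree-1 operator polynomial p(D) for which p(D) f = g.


D^0 f = -(4/3)x^2 - (1/4)x
D^1 f = -(8/3)x - 1/4
matching coefficients of g against c_0 f + c_1 Df + … from the top degree down determines the c_i
solution: c_0 = -4, c_1 = 2

p(D) = -4·I + 2·D, i.e. c_0 = -4, c_1 = 2


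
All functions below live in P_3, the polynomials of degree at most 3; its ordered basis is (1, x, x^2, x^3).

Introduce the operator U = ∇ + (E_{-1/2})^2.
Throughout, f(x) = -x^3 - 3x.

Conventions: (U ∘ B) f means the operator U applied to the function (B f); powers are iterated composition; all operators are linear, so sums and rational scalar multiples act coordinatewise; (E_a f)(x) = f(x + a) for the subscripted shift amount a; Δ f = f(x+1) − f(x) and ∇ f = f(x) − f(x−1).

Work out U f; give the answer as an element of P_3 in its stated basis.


∇ f = -3x^2 + 3x - 4
E_{-1/2} f = -x^3 + (3/2)x^2 - (15/4)x + 13/8
E_{-1/2} E_{-1/2} f = -x^3 + 3x^2 - 6x + 4
(∇ + (E_{-1/2})^2) f = -x^3 - 3x

the result is g(x) = -x^3 - 3x


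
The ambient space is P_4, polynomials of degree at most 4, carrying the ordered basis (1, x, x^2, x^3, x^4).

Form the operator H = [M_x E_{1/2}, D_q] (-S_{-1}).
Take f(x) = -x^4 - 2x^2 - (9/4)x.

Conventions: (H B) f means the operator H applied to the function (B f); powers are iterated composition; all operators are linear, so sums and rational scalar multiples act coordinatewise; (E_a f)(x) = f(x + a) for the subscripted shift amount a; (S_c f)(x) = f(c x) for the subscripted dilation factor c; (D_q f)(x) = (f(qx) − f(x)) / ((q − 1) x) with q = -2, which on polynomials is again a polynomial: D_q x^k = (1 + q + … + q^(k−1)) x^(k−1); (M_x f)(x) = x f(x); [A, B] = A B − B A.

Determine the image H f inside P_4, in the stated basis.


g(x) = -16x^4 + (5/2)x^3 - (65/4)x^2 - (29/8)x + 9/16

S_{-1} f = -x^4 - 2x^2 + (9/4)x
(-S_{-1}) f = x^4 + 2x^2 - (9/4)x
D_q (-S_{-1}) f = -5x^3 - 2x - 9/4
E_{1/2} D_q (-S_{-1}) f = -5x^3 - (15/2)x^2 - (23/4)x - 31/8
M_x E_{1/2} D_q (-S_{-1}) f = -5x^4 - (15/2)x^3 - (23/4)x^2 - (31/8)x
E_{1/2} (-S_{-1}) f = x^4 + 2x^3 + (7/2)x^2 + (1/4)x - 9/16
M_x E_{1/2} (-S_{-1}) f = x^5 + 2x^4 + (7/2)x^3 + (1/4)x^2 - (9/16)x
D_q (M_x E_{1/2}) (-S_{-1}) f = 11x^4 - 10x^3 + (21/2)x^2 - (1/4)x - 9/16
[M_x E_{1/2}, D_q] (-S_{-1}) f = -16x^4 + (5/2)x^3 - (65/4)x^2 - (29/8)x + 9/16


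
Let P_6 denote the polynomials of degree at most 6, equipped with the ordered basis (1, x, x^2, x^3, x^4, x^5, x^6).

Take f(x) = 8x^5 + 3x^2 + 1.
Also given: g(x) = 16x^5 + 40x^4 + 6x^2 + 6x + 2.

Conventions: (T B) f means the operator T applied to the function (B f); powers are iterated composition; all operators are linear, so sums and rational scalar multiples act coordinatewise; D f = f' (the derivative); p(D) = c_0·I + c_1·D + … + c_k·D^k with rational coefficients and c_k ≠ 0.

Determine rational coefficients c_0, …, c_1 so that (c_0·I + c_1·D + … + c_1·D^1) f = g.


D^0 f = 8x^5 + 3x^2 + 1
D^1 f = 40x^4 + 6x
matching coefficients of g against c_0 f + c_1 Df + … from the top degree down determines the c_i
solution: c_0 = 2, c_1 = 1

c_0 = 2, c_1 = 1


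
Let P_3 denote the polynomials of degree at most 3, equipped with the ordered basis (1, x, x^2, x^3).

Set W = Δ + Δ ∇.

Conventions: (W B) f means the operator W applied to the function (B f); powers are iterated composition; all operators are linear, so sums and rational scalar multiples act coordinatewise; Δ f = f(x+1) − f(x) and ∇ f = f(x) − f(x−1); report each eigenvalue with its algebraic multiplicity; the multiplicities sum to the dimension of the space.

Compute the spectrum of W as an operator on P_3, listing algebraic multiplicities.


image of 1: 0
image of x: 1
image of x^2: 2x + 3
image of x^3: 3x^2 + 9x + 1
the matrix is upper triangular; its diagonal is (0, 0, 0, 0)
for a triangular matrix the eigenvalues are the diagonal entries, with algebraic multiplicity their repetition count

λ = 0 (multiplicity 4)


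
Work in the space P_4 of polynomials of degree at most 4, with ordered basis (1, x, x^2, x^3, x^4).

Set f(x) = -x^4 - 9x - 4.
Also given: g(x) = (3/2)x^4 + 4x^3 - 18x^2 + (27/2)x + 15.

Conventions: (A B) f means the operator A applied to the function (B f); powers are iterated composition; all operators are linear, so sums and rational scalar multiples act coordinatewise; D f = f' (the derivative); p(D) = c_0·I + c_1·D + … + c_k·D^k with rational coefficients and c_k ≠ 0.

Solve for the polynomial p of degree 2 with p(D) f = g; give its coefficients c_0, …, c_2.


D^0 f = -x^4 - 9x - 4
D^1 f = -4x^3 - 9
D^2 f = -12x^2
matching coefficients of g against c_0 f + c_1 Df + … from the top degree down determines the c_i
solution: c_0 = -3/2, c_1 = -1, c_2 = 3/2

p(D) = -(3/2)·I − D + (3/2)·D^2, i.e. c_0 = -3/2, c_1 = -1, c_2 = 3/2


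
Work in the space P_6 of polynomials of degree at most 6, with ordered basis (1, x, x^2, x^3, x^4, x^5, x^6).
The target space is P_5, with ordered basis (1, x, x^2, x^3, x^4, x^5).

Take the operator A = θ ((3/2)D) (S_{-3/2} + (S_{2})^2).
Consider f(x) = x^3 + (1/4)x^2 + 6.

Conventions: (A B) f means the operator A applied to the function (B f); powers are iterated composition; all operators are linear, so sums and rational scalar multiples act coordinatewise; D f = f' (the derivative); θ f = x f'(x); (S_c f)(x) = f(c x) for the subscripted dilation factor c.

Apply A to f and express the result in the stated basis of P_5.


the result is g(x) = (4365/8)x^2 + (219/16)x

S_{-3/2} f = -(27/8)x^3 + (9/16)x^2 + 6
S_{2} f = 8x^3 + x^2 + 6
S_{2} S_{2} f = 64x^3 + 4x^2 + 6
(S_{-3/2} + (S_{2})^2) f = (485/8)x^3 + (73/16)x^2 + 12
D (S_{-3/2} + (S_{2})^2) f = (1455/8)x^2 + (73/8)x
((3/2)D) (S_{-3/2} + (S_{2})^2) f = (4365/16)x^2 + (219/16)x
θ ((3/2)D) (S_{-3/2} + (S_{2})^2) f = (4365/8)x^2 + (219/16)x


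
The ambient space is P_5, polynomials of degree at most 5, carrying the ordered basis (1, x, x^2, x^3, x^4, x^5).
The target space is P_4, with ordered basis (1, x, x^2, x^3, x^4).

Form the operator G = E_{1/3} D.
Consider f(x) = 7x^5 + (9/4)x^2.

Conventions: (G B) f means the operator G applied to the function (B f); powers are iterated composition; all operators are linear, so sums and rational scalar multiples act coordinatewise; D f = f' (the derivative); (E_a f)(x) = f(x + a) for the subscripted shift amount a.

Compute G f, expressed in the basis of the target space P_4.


D f = 35x^4 + (9/2)x
E_{1/3} D f = 35x^4 + (140/3)x^3 + (70/3)x^2 + (523/54)x + 313/162

the image equals g(x) = 35x^4 + (140/3)x^3 + (70/3)x^2 + (523/54)x + 313/162


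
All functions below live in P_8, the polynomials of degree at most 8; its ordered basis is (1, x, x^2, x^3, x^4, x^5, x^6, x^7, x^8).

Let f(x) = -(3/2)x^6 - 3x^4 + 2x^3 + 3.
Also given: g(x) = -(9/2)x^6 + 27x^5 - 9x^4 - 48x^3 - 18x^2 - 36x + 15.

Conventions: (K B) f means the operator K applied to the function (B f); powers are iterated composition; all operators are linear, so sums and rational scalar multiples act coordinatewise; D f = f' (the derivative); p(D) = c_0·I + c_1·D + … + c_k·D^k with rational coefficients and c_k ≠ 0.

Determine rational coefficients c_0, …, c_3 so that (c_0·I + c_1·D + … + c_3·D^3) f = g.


p(D) = 3·I − 3·D + (1/2)·D^3, i.e. c_0 = 3, c_1 = -3, c_2 = 0, c_3 = 1/2

D^0 f = -(3/2)x^6 - 3x^4 + 2x^3 + 3
D^1 f = -9x^5 - 12x^3 + 6x^2
D^2 f = -45x^4 - 36x^2 + 12x
D^3 f = -180x^3 - 72x + 12
matching coefficients of g against c_0 f + c_1 Df + … from the top degree down determines the c_i
solution: c_0 = 3, c_1 = -3, c_2 = 0, c_3 = 1/2


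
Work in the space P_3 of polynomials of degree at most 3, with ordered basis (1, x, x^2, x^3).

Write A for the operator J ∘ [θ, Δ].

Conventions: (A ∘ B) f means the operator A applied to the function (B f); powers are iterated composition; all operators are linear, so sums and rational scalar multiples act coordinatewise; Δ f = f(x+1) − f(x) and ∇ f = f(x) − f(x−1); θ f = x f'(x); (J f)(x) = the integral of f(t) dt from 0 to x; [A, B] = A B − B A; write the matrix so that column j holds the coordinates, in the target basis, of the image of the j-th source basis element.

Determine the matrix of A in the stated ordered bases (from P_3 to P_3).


the matrix is [[0, 0, 0, 0]; [0, -1, -2, -3]; [0, 0, -1, -3]; [0, 0, 0, -1]] (rows listed top to bottom)

image of 1: 0
image of x: -x
image of x^2: -x^2 - 2x
image of x^3: -x^3 - 3x^2 - 3x
each image's coordinates form column j of the matrix


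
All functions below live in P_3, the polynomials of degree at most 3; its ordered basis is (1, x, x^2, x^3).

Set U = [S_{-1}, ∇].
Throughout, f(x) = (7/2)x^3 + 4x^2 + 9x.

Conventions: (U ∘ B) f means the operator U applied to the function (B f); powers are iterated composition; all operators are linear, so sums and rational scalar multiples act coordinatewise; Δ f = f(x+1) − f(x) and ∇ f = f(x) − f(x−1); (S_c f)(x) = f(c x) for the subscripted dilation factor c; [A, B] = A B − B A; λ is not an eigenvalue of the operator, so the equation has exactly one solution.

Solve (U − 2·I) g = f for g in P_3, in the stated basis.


write g with unknown coordinates in the stated basis and equate coefficients in (U − 2·I) g = f
solving from the highest basis element down gives g = -(7/4)x^3 - (29/4)x^2 + 10x + 33/4
check: U g = -(21/2)x^2 + 29x + 33/2
so U g − 2·g = (7/2)x^3 + 4x^2 + 9x = f ✓

the image equals g(x) = -(7/4)x^3 - (29/4)x^2 + 10x + 33/4


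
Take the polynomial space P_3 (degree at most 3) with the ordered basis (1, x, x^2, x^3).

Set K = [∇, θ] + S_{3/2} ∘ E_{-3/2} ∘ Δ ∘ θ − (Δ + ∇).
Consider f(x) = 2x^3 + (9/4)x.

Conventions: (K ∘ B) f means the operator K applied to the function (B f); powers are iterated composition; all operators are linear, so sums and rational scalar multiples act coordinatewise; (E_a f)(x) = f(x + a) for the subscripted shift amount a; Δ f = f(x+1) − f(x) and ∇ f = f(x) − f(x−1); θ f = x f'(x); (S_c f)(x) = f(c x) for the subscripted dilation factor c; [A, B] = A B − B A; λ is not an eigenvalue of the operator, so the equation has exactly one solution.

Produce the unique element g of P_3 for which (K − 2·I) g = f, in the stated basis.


the result is g(x) = -x^3 - (69/8)x^2 - (15/8)x + 41/2

write g with unknown coordinates in the stated basis and equate coefficients in (K − 2·I) g = f
solving from the highest basis element down gives g = -x^3 - (69/8)x^2 - (15/8)x + 41/2
check: K g = -(69/4)x^2 - (3/2)x + 41
so K g − 2·g = 2x^3 + (9/4)x = f ✓


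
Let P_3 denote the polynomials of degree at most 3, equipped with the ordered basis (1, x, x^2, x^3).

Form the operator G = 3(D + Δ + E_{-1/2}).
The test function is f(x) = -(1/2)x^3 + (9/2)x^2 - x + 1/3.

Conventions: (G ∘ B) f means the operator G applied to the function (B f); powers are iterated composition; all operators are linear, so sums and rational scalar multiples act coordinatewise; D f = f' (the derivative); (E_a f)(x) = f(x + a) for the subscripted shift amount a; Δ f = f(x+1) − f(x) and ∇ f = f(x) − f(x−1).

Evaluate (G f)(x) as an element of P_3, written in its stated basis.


D f = -(3/2)x^2 + 9x - 1
Δ f = -(3/2)x^2 + (15/2)x + 3
E_{-1/2} f = -(1/2)x^3 + (21/4)x^2 - (47/8)x + 97/48
(D + Δ + E_{-1/2}) f = -(1/2)x^3 + (9/4)x^2 + (85/8)x + 193/48
(3(D + Δ + E_{-1/2})) f = -(3/2)x^3 + (27/4)x^2 + (255/8)x + 193/16

the image equals g(x) = -(3/2)x^3 + (27/4)x^2 + (255/8)x + 193/16


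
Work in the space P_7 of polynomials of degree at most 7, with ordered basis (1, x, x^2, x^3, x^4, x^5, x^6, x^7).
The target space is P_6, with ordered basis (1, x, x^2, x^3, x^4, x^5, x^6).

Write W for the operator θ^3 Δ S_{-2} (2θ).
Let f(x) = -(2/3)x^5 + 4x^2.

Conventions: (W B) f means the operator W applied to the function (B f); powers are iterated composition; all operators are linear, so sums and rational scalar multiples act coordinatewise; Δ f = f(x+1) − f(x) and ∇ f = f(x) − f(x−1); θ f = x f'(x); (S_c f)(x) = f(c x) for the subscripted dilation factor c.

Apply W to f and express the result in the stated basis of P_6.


θ f = -(10/3)x^5 + 8x^2
(2θ) f = -(20/3)x^5 + 16x^2
S_{-2} (2θ) f = (640/3)x^5 + 64x^2
Δ S_{-2} (2θ) f = (3200/3)x^4 + (6400/3)x^3 + (6400/3)x^2 + (3584/3)x + 832/3
θ (Δ S_{-2}) (2θ) f = (12800/3)x^4 + 6400x^3 + (12800/3)x^2 + (3584/3)x
θ θ (Δ S_{-2}) (2θ) f = (51200/3)x^4 + 19200x^3 + (25600/3)x^2 + (3584/3)x
θ θ θ (Δ S_{-2}) (2θ) f = (204800/3)x^4 + 57600x^3 + (51200/3)x^2 + (3584/3)x

the result is g(x) = (204800/3)x^4 + 57600x^3 + (51200/3)x^2 + (3584/3)x


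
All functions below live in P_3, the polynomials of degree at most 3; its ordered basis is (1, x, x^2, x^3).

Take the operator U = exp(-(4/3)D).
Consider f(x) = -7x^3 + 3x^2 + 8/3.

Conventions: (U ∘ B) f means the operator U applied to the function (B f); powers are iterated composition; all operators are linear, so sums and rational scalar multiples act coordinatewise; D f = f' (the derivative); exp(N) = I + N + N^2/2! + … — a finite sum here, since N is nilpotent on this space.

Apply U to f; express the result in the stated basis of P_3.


order-1 term: 28x^2 - 8x
order-2 term: -(112/3)x + 16/3
order-3 term: 448/27
the series for exp(-(4/3)D) f terminates at order 3
exp(-(4/3)D) f = -7x^3 + 31x^2 - (136/3)x + 664/27

g(x) = -7x^3 + 31x^2 - (136/3)x + 664/27


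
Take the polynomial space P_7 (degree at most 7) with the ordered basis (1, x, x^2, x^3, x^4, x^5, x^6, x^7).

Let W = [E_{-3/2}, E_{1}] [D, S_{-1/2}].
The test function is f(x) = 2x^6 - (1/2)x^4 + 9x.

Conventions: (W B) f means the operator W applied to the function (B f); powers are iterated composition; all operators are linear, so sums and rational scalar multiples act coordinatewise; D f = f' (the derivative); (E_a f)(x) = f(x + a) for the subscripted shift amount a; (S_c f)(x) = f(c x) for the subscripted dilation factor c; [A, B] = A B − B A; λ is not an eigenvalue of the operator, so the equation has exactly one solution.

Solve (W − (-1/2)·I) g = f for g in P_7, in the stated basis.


the result is g(x) = 4x^6 - x^4 + 18x

write g with unknown coordinates in the stated basis and equate coefficients in (W − (-1/2)·I) g = f
solving from the highest basis element down gives g = 4x^6 - x^4 + 18x
check: W g = 0
so W g − (-1/2)·g = 2x^6 - (1/2)x^4 + 9x = f ✓


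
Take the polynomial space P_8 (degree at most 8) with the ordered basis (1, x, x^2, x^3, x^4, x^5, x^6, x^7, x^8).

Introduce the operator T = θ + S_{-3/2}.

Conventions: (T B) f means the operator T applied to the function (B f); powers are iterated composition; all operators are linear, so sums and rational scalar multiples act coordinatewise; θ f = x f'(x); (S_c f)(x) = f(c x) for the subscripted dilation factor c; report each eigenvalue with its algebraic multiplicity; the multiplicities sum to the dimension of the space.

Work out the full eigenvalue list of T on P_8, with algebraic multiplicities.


λ = -1291/128 (multiplicity 1), λ = -83/32 (multiplicity 1), λ = -1/2 (multiplicity 1), λ = -3/8 (multiplicity 1), λ = 1 (multiplicity 1), λ = 17/4 (multiplicity 1), λ = 145/16 (multiplicity 1), λ = 1113/64 (multiplicity 1), λ = 8609/256 (multiplicity 1)

image of 1: 1
image of x: -(1/2)x
image of x^2: (17/4)x^2
image of x^3: -(3/8)x^3
image of x^4: (145/16)x^4
image of x^5: -(83/32)x^5
image of x^6: (1113/64)x^6
image of x^7: -(1291/128)x^7
image of x^8: (8609/256)x^8
the matrix is upper triangular; its diagonal is (1, -1/2, 17/4, -3/8, 145/16, -83/32, 1113/64, -1291/128, 8609/256)
for a triangular matrix the eigenvalues are the diagonal entries, with algebraic multiplicity their repetition count


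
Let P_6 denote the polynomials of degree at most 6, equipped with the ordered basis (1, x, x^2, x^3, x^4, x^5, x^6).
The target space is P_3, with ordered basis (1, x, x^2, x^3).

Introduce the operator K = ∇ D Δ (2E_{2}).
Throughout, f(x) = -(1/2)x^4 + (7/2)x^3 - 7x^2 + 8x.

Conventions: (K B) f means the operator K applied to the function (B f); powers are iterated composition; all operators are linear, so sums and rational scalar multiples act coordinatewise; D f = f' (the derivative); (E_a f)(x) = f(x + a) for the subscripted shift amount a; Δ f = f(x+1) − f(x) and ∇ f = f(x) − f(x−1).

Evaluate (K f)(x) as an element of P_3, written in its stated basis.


the result is g(x) = -24x - 6

E_{2} f = -(1/2)x^4 - (1/2)x^3 + 2x^2 + 6x + 8
(2E_{2}) f = -x^4 - x^3 + 4x^2 + 12x + 16
Δ (2E_{2}) f = -4x^3 - 9x^2 + x + 14
D Δ (2E_{2}) f = -12x^2 - 18x + 1
∇ D Δ (2E_{2}) f = -24x - 6


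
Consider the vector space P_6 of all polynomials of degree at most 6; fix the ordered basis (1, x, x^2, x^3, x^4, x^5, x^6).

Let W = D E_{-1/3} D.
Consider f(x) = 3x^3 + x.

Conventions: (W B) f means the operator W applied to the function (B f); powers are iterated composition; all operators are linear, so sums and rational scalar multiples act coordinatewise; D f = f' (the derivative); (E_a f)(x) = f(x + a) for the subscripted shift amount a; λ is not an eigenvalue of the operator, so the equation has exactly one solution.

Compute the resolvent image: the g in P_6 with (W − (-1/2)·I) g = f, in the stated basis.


the image equals g(x) = 6x^3 - 70x + 24

write g with unknown coordinates in the stated basis and equate coefficients in (W − (-1/2)·I) g = f
solving from the highest basis element down gives g = 6x^3 - 70x + 24
check: W g = 36x - 12
so W g − (-1/2)·g = 3x^3 + x = f ✓


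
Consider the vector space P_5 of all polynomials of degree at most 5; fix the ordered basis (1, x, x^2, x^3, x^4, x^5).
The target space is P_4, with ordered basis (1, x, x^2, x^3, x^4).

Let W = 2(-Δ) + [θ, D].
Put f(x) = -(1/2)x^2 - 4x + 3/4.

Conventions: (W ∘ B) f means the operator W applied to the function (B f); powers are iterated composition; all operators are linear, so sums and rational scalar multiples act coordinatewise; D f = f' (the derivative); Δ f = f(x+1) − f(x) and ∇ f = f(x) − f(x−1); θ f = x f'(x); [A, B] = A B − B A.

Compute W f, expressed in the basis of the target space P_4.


the result is g(x) = 3x + 13

Δ f = -x - 9/2
(-Δ) f = x + 9/2
(2(-Δ)) f = 2x + 9
D f = -x - 4
θ D f = -x
θ f = -x^2 - 4x
D θ f = -2x - 4
[θ, D] f = x + 4
(2(-Δ) + [θ, D]) f = 3x + 13


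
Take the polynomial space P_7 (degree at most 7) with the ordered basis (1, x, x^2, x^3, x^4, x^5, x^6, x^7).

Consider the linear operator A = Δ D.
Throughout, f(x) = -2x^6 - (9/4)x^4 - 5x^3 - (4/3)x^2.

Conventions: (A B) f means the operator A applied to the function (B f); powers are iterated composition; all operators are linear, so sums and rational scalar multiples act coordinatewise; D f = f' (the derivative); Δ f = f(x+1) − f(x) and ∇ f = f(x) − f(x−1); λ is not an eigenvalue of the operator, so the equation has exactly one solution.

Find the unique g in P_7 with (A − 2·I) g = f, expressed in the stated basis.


write g with unknown coordinates in the stated basis and equate coefficients in (A − 2·I) g = f
solving from the highest basis element down gives g = x^6 + (129/8)x^4 + (65/2)x^3 + (1529/12)x^2 + (837/4)x + 2537/12
check: A g = 30x^4 + 60x^3 + (507/2)x^2 + (837/2)x + 2537/6
so A g − 2·g = -2x^6 - (9/4)x^4 - 5x^3 - (4/3)x^2 = f ✓

g(x) = x^6 + (129/8)x^4 + (65/2)x^3 + (1529/12)x^2 + (837/4)x + 2537/12


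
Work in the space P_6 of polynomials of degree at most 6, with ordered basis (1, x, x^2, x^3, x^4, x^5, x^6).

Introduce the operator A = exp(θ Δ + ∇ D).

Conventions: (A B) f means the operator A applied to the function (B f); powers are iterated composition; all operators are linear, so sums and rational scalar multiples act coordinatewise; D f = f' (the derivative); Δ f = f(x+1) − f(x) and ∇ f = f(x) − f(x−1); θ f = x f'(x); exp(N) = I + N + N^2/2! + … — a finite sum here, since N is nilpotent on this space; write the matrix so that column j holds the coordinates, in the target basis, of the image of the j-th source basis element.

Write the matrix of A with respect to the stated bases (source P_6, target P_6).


the matrix is [[1, 0, 2, 3, 34, 210, 2241]; [0, 1, 2, 15, 94, 900, 9681]; [0, 0, 1, 6, 60, 620, 7800]; [0, 0, 0, 1, 12, 170, 2490]; [0, 0, 0, 0, 1, 20, 390]; [0, 0, 0, 0, 0, 1, 30]; [0, 0, 0, 0, 0, 0, 1]] (rows listed top to bottom)

image of 1: 1
image of x: x
image of x^2: x^2 + 2x + 2
image of x^3: x^3 + 6x^2 + 15x + 3
image of x^4: x^4 + 12x^3 + 60x^2 + 94x + 34
image of x^5: x^5 + 20x^4 + 170x^3 + 620x^2 + 900x + 210
image of x^6: x^6 + 30x^5 + 390x^4 + 2490x^3 + 7800x^2 + 9681x + 2241
each image's coordinates form column j of the matrix


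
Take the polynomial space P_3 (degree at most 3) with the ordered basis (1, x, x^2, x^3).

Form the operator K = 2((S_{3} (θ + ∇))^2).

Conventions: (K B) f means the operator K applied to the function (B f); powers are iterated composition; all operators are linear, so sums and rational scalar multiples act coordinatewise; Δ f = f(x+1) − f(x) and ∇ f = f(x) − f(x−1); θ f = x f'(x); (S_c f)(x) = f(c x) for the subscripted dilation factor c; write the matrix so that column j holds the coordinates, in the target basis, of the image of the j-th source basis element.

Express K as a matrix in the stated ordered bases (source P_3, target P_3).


the matrix is [[0, 6, -24, 90]; [0, 18, 252, -1188]; [0, 0, 648, 5346]; [0, 0, 0, 13122]] (rows listed top to bottom)

image of 1: 0
image of x: 18x + 6
image of x^2: 648x^2 + 252x - 24
image of x^3: 13122x^3 + 5346x^2 - 1188x + 90
each image's coordinates form column j of the matrix


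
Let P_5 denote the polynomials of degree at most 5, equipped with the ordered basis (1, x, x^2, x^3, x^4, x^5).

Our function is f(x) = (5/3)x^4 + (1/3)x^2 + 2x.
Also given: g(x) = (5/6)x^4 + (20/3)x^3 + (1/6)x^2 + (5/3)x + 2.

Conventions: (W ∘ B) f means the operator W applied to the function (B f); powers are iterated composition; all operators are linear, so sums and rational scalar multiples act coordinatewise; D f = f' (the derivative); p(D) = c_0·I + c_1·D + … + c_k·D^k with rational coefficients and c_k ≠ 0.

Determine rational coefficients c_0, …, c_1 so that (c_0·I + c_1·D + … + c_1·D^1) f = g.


D^0 f = (5/3)x^4 + (1/3)x^2 + 2x
D^1 f = (20/3)x^3 + (2/3)x + 2
matching coefficients of g against c_0 f + c_1 Df + … from the top degree down determines the c_i
solution: c_0 = 1/2, c_1 = 1

p(D) = (1/2)·I + D, i.e. c_0 = 1/2, c_1 = 1


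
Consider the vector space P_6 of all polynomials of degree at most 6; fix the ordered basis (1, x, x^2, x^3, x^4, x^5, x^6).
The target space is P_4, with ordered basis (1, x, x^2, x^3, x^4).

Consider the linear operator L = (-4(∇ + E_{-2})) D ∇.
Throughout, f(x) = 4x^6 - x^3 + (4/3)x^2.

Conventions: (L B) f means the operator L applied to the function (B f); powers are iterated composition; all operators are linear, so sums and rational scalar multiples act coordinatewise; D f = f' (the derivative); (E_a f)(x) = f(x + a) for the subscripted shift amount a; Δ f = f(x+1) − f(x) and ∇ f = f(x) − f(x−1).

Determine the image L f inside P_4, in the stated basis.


∇ f = 24x^5 - 60x^4 + 80x^3 - 63x^2 + (89/3)x - 19/3
D ∇ f = 120x^4 - 240x^3 + 240x^2 - 126x + 89/3
∇ D ∇ f = 480x^3 - 1440x^2 + 1680x - 726
E_{-2} D ∇ f = 120x^4 - 1200x^3 + 4560x^2 - 7806x + 15245/3
(∇ + E_{-2}) D ∇ f = 120x^4 - 720x^3 + 3120x^2 - 6126x + 13067/3
(-4(∇ + E_{-2})) D ∇ f = -480x^4 + 2880x^3 - 12480x^2 + 24504x - 52268/3

the image equals g(x) = -480x^4 + 2880x^3 - 12480x^2 + 24504x - 52268/3


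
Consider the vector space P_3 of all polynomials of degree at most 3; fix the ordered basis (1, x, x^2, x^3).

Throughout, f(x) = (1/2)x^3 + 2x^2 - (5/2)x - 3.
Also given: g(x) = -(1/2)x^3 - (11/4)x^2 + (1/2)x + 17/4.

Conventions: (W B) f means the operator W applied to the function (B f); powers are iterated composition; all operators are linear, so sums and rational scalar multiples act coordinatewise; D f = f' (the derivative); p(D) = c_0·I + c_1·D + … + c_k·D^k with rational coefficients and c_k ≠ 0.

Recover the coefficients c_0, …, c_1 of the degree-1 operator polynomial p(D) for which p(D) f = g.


p(D) = -I − (1/2)·D, i.e. c_0 = -1, c_1 = -1/2

D^0 f = (1/2)x^3 + 2x^2 - (5/2)x - 3
D^1 f = (3/2)x^2 + 4x - 5/2
matching coefficients of g against c_0 f + c_1 Df + … from the top degree down determines the c_i
solution: c_0 = -1, c_1 = -1/2


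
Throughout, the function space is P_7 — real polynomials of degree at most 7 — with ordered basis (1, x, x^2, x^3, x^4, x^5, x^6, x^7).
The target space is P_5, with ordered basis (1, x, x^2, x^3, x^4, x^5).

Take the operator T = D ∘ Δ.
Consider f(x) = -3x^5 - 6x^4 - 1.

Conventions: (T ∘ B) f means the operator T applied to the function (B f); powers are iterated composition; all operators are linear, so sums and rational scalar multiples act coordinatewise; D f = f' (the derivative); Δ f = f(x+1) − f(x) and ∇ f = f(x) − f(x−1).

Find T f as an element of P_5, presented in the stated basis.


g(x) = -60x^3 - 162x^2 - 132x - 39

Δ f = -15x^4 - 54x^3 - 66x^2 - 39x - 9
D Δ f = -60x^3 - 162x^2 - 132x - 39


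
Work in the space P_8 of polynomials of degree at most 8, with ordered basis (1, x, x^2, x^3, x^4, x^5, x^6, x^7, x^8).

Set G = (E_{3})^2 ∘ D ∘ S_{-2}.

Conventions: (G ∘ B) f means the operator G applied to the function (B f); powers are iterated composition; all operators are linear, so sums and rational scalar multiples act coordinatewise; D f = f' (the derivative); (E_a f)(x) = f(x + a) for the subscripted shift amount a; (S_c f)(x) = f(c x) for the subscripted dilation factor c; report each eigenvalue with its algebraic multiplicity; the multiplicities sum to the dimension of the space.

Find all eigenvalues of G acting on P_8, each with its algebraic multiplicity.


image of 1: 0
image of x: -2
image of x^2: 8x + 48
image of x^3: -24x^2 - 288x - 864
image of x^4: 64x^3 + 1152x^2 + 6912x + 13824
image of x^5: -160x^4 - 3840x^3 - 34560x^2 - 138240x - 207360
image of x^6: 384x^5 + 11520x^4 + 138240x^3 + 829440x^2 + 2488320x + 2985984
image of x^7: -896x^6 - 32256x^5 - 483840x^4 - 3870720x^3 - 17418240x^2 - 41803776x - 41803776
image of x^8: 2048x^7 + 86016x^6 + 1548288x^5 + 15482880x^4 + 92897280x^3 + 334430208x^2 + 668860416x + 573308928
the matrix is upper triangular; its diagonal is (0, 0, 0, 0, 0, 0, 0, 0, 0)
for a triangular matrix the eigenvalues are the diagonal entries, with algebraic multiplicity their repetition count

λ = 0 (multiplicity 9)


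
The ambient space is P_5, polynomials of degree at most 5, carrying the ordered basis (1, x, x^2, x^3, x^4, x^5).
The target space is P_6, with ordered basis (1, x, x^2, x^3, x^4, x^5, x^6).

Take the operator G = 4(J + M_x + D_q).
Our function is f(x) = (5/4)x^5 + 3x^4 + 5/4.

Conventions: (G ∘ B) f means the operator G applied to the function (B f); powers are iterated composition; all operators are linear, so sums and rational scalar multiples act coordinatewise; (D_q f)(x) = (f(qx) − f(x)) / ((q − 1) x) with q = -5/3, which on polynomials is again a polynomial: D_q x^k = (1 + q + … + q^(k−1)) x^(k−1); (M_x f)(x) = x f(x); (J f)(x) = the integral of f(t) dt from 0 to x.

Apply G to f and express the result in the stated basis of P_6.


the image equals g(x) = (35/6)x^6 + (72/5)x^5 + (2105/81)x^4 - (272/9)x^3 + 10x

J f = (5/24)x^6 + (3/5)x^5 + (5/4)x
M_x f = (5/4)x^6 + 3x^5 + (5/4)x
D_q f = (2105/324)x^4 - (68/9)x^3
(J + M_x + D_q) f = (35/24)x^6 + (18/5)x^5 + (2105/324)x^4 - (68/9)x^3 + (5/2)x
(4(J + M_x + D_q)) f = (35/6)x^6 + (72/5)x^5 + (2105/81)x^4 - (272/9)x^3 + 10x


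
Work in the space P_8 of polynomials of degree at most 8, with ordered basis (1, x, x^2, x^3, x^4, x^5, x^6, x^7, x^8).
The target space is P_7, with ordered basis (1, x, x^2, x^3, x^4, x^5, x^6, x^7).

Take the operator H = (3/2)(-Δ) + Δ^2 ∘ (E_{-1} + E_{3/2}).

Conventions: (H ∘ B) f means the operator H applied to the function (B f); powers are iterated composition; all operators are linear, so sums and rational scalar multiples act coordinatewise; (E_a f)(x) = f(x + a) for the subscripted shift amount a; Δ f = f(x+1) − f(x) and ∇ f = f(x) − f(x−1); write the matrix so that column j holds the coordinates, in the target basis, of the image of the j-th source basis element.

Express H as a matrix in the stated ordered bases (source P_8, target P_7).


image of 1: 0
image of x: -3/2
image of x^2: -3x + 5/2
image of x^3: -(9/2)x^2 + (15/2)x + 27/2
image of x^4: -6x^3 + 15x^2 + 54x + 155/2
image of x^5: -(15/2)x^4 + 25x^3 + 135x^2 + (775/2)x + 336
image of x^6: -9x^5 + (75/2)x^4 + 270x^3 + (2325/2)x^2 + 2016x + 10895/8
image of x^7: -(21/2)x^6 + (105/2)x^5 + (945/2)x^4 + (5425/2)x^3 + 7056x^2 + (76265/8)x + 83661/16
image of x^8: -12x^7 + 70x^6 + 756x^5 + 5425x^4 + 18816x^3 + (76265/2)x^2 + (83661/2)x + 155945/8
each image's coordinates form column j of the matrix

the matrix is [[0, -3/2, 5/2, 27/2, 155/2, 336, 10895/8, 83661/16, 155945/8]; [0, 0, -3, 15/2, 54, 775/2, 2016, 76265/8, 83661/2]; [0, 0, 0, -9/2, 15, 135, 2325/2, 7056, 76265/2]; [0, 0, 0, 0, -6, 25, 270, 5425/2, 18816]; [0, 0, 0, 0, 0, -15/2, 75/2, 945/2, 5425]; [0, 0, 0, 0, 0, 0, -9, 105/2, 756]; [0, 0, 0, 0, 0, 0, 0, -21/2, 70]; [0, 0, 0, 0, 0, 0, 0, 0, -12]] (rows listed top to bottom)


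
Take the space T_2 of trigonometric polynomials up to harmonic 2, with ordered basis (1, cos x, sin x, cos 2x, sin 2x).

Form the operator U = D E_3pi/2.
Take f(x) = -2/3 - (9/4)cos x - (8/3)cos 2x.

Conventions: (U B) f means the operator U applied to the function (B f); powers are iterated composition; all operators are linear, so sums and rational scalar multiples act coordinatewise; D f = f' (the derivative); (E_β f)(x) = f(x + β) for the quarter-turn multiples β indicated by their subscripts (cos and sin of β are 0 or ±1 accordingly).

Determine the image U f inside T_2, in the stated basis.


the image equals g(x) = -(9/4)cos x - (16/3)sin 2x

E_3pi/2 f = -2/3 - (9/4)sin x + (8/3)cos 2x
D E_3pi/2 f = -(9/4)cos x - (16/3)sin 2x


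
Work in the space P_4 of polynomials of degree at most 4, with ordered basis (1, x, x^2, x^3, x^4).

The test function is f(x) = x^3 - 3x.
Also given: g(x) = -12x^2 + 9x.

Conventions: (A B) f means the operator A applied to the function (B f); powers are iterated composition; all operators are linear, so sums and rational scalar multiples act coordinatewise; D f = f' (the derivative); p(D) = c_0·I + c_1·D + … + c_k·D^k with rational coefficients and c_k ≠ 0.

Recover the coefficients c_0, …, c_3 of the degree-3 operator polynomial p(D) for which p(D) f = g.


D^0 f = x^3 - 3x
D^1 f = 3x^2 - 3
D^2 f = 6x
D^3 f = 6
matching coefficients of g against c_0 f + c_1 Df + … from the top degree down determines the c_i
solution: c_0 = 0, c_1 = -4, c_2 = 3/2, c_3 = -2

c_0 = 0, c_1 = -4, c_2 = 3/2, c_3 = -2


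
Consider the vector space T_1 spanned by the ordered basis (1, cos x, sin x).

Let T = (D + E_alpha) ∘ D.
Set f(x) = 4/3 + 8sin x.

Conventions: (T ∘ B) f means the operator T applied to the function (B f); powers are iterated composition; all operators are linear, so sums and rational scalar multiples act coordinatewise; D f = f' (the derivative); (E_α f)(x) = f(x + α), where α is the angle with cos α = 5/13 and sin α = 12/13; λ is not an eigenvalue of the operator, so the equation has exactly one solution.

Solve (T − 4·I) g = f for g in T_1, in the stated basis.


write g with unknown coordinates in the stated basis and equate coefficients in (T − 4·I) g = f
solving from the highest basis element down gives g = -1/3 - (20/229)cos x - (308/229)sin x
check: T g = -(80/229)cos x + (600/229)sin x
so T g − 4·g = 4/3 + 8sin x = f ✓

the result is g(x) = -1/3 - (20/229)cos x - (308/229)sin x


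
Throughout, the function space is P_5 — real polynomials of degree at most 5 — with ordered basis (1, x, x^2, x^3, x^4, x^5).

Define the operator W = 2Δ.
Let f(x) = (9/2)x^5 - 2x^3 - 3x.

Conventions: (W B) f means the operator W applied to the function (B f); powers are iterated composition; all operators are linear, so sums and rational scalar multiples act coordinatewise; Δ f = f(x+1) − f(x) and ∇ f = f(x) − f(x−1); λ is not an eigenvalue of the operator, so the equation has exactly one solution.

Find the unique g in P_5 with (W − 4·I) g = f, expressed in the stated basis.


g(x) = -(9/8)x^5 - (45/16)x^4 - (43/4)x^3 - (483/16)x^2 - 54x - 791/16

write g with unknown coordinates in the stated basis and equate coefficients in (W − 4·I) g = f
solving from the highest basis element down gives g = -(9/8)x^5 - (45/16)x^4 - (43/4)x^3 - (483/16)x^2 - 54x - 791/16
check: W g = -(45/4)x^4 - 45x^3 - (483/4)x^2 - 219x - 791/4
so W g − 4·g = (9/2)x^5 - 2x^3 - 3x = f ✓


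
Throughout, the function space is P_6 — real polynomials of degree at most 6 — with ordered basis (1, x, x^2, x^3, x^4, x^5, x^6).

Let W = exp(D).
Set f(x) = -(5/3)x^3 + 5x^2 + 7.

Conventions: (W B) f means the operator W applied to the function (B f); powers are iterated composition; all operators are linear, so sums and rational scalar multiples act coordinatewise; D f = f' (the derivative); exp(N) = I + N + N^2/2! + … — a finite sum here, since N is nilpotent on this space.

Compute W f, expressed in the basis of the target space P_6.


order-1 term: -5x^2 + 10x
order-2 term: -5x + 5
order-3 term: -5/3
the series for exp(D) f terminates at order 3
exp(D) f = -(5/3)x^3 + 5x + 31/3

the result is g(x) = -(5/3)x^3 + 5x + 31/3


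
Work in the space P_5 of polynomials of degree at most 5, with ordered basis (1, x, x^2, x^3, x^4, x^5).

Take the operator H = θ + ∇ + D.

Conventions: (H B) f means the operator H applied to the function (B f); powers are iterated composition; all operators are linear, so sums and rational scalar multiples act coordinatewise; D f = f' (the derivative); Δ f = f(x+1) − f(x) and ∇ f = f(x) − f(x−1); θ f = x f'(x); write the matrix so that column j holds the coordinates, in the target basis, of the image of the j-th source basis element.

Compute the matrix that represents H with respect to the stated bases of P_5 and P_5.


image of 1: 0
image of x: x + 2
image of x^2: 2x^2 + 4x - 1
image of x^3: 3x^3 + 6x^2 - 3x + 1
image of x^4: 4x^4 + 8x^3 - 6x^2 + 4x - 1
image of x^5: 5x^5 + 10x^4 - 10x^3 + 10x^2 - 5x + 1
each image's coordinates form column j of the matrix

the matrix is [[0, 2, -1, 1, -1, 1]; [0, 1, 4, -3, 4, -5]; [0, 0, 2, 6, -6, 10]; [0, 0, 0, 3, 8, -10]; [0, 0, 0, 0, 4, 10]; [0, 0, 0, 0, 0, 5]] (rows listed top to bottom)


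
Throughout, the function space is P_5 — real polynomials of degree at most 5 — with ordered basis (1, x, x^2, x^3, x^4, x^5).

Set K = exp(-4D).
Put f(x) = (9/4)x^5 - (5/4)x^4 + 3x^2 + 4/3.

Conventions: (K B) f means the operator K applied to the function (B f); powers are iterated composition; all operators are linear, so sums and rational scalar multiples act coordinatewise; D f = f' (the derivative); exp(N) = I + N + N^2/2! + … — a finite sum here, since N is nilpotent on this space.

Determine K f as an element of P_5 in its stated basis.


order-1 term: -45x^4 + 20x^3 - 24x
order-2 term: 360x^3 - 120x^2 + 48
order-3 term: -1440x^2 + 320x
order-4 term: 2880x - 320
order-5 term: -2304
the series for exp(-4D) f terminates at order 5
exp(-4D) f = (9/4)x^5 - (185/4)x^4 + 380x^3 - 1557x^2 + 3176x - 7724/3

the image equals g(x) = (9/4)x^5 - (185/4)x^4 + 380x^3 - 1557x^2 + 3176x - 7724/3


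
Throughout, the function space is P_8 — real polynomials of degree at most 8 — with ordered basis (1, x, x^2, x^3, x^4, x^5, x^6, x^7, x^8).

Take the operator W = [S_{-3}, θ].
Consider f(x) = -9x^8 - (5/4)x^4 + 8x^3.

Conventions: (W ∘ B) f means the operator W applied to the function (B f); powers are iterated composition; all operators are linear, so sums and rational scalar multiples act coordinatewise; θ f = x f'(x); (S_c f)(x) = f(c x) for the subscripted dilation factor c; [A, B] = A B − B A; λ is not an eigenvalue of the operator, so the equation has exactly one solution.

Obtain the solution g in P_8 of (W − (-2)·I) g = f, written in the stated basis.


write g with unknown coordinates in the stated basis and equate coefficients in (W − (-2)·I) g = f
solving from the highest basis element down gives g = -(9/2)x^8 - (5/8)x^4 + 4x^3
check: W g = 0
so W g − (-2)·g = -9x^8 - (5/4)x^4 + 8x^3 = f ✓

g(x) = -(9/2)x^8 - (5/8)x^4 + 4x^3


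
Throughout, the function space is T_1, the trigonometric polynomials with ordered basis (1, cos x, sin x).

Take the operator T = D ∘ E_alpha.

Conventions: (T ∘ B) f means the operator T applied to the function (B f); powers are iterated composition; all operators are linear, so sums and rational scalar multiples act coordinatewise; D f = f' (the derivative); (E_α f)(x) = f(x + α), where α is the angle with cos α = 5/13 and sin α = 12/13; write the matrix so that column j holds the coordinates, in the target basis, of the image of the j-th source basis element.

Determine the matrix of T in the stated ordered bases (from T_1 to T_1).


image of 1: 0
image of cos x: -(12/13)cos x - (5/13)sin x
image of sin x: (5/13)cos x - (12/13)sin x
each image's coordinates form column j of the matrix

the matrix is [[0, 0, 0]; [0, -12/13, 5/13]; [0, -5/13, -12/13]] (rows listed top to bottom)
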